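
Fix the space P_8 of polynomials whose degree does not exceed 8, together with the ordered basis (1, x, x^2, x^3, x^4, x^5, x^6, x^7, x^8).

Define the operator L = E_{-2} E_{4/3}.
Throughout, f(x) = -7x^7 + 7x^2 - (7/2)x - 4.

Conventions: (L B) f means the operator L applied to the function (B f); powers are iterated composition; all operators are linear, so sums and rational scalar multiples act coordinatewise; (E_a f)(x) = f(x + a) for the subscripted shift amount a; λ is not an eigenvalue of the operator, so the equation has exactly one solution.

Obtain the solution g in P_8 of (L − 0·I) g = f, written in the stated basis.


the result is g(x) = -7x^7 - (98/3)x^6 - (196/3)x^5 - (1960/27)x^4 - (3920/81)x^3 - (1001/81)x^2 + (2233/1458)x - 7943/2187

write g with unknown coordinates in the stated basis and equate coefficients in (L − 0·I) g = f
solving from the highest basis element down gives g = -7x^7 - (98/3)x^6 - (196/3)x^5 - (1960/27)x^4 - (3920/81)x^3 - (1001/81)x^2 + (2233/1458)x - 7943/2187
check: L g = -7x^7 + 7x^2 - (7/2)x - 4
so L g − 0·g = -7x^7 + 7x^2 - (7/2)x - 4 = f ✓


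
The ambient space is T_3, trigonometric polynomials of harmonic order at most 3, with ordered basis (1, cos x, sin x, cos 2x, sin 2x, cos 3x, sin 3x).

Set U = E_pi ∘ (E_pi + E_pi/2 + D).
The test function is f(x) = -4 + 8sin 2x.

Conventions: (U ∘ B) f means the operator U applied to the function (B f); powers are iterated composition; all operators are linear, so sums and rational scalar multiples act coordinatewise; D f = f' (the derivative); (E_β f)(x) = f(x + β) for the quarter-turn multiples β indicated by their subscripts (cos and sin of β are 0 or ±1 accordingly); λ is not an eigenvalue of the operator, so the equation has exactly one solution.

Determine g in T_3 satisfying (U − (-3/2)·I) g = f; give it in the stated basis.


g(x) = -8/7 - (64/25)cos 2x + (48/25)sin 2x

write g with unknown coordinates in the stated basis and equate coefficients in (U − (-3/2)·I) g = f
solving from the highest basis element down gives g = -8/7 - (64/25)cos 2x + (48/25)sin 2x
check: U g = -16/7 + (96/25)cos 2x + (128/25)sin 2x
so U g − (-3/2)·g = -4 + 8sin 2x = f ✓


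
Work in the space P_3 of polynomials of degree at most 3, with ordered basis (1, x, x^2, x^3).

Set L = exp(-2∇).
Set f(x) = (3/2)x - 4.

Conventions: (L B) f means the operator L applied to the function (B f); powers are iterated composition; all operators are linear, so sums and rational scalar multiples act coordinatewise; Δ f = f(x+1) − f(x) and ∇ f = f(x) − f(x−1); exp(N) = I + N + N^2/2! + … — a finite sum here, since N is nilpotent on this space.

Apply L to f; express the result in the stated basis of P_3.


the image equals g(x) = (3/2)x - 7

order-1 term: -3
the series for exp(-2∇) f terminates at order 1
exp(-2∇) f = (3/2)x - 7


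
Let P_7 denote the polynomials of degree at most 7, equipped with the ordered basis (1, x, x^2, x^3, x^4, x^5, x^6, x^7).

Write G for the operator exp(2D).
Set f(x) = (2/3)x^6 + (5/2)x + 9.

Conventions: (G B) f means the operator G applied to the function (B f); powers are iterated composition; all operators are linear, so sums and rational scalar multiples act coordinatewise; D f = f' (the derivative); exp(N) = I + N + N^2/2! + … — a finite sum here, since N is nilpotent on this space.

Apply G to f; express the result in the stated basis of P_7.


order-1 term: 8x^5 + 5
order-2 term: 40x^4
order-3 term: (320/3)x^3
order-4 term: 160x^2
order-5 term: 128x
order-6 term: 128/3
the series for exp(2D) f terminates at order 6
exp(2D) f = (2/3)x^6 + 8x^5 + 40x^4 + (320/3)x^3 + 160x^2 + (261/2)x + 170/3

the image equals g(x) = (2/3)x^6 + 8x^5 + 40x^4 + (320/3)x^3 + 160x^2 + (261/2)x + 170/3


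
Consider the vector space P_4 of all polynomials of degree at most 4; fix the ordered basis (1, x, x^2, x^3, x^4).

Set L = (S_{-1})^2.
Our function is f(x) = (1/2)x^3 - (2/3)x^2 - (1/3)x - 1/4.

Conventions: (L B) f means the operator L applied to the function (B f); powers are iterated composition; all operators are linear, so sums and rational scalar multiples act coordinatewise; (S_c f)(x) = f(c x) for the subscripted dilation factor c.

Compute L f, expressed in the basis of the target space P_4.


the image equals g(x) = (1/2)x^3 - (2/3)x^2 - (1/3)x - 1/4

S_{-1} f = -(1/2)x^3 - (2/3)x^2 + (1/3)x - 1/4
S_{-1} S_{-1} f = (1/2)x^3 - (2/3)x^2 - (1/3)x - 1/4


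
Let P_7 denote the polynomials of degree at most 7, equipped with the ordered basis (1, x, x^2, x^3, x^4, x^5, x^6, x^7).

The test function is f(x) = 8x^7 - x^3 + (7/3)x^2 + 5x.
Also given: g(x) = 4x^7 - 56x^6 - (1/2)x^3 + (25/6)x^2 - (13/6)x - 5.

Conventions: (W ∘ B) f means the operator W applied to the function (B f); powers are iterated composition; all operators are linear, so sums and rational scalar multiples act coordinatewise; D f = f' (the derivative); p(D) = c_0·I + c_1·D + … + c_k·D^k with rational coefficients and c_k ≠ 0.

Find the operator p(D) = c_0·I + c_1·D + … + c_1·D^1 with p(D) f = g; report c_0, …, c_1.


p(D) = (1/2)·I − D, i.e. c_0 = 1/2, c_1 = -1

D^0 f = 8x^7 - x^3 + (7/3)x^2 + 5x
D^1 f = 56x^6 - 3x^2 + (14/3)x + 5
matching coefficients of g against c_0 f + c_1 Df + … from the top degree down determines the c_i
solution: c_0 = 1/2, c_1 = -1


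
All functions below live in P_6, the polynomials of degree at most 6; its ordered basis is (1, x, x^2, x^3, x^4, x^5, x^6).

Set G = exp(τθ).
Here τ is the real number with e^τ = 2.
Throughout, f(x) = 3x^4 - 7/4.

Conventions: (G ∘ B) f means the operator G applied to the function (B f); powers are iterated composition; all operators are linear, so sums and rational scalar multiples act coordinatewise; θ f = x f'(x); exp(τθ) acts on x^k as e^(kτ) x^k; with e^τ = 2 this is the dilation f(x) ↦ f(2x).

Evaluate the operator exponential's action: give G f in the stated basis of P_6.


the result is g(x) = 48x^4 - 7/4

exp(τθ) x^k = e^(kτ) x^k; with e^τ = 2 this sends x^k to 2^k x^k
x^4 ↦ 16 x^4
applying this coordinatewise to f: exp(τθ) f = 48x^4 - 7/4


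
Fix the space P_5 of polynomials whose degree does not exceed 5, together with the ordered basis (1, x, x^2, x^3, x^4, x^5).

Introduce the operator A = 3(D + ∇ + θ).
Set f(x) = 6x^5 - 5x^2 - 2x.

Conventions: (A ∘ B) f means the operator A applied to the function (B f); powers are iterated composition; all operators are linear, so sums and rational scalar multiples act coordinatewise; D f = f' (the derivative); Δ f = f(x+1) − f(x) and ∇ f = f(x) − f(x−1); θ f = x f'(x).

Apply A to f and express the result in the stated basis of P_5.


D f = 30x^4 - 10x - 2
∇ f = 30x^4 - 60x^3 + 60x^2 - 40x + 9
θ f = 30x^5 - 10x^2 - 2x
(D + ∇ + θ) f = 30x^5 + 60x^4 - 60x^3 + 50x^2 - 52x + 7
(3(D + ∇ + θ)) f = 90x^5 + 180x^4 - 180x^3 + 150x^2 - 156x + 21

the result is g(x) = 90x^5 + 180x^4 - 180x^3 + 150x^2 - 156x + 21


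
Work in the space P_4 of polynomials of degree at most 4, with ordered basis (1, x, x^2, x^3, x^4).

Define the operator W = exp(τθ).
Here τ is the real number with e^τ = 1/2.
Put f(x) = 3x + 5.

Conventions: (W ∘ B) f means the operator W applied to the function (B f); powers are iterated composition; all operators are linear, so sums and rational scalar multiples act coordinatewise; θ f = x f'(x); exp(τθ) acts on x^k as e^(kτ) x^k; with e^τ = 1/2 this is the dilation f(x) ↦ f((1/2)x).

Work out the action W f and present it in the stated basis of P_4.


exp(τθ) x^k = e^(kτ) x^k; with e^τ = 1/2 this sends x^k to (1/2)^k x^k
x ↦ 1/2 x
applying this coordinatewise to f: exp(τθ) f = (3/2)x + 5

the image equals g(x) = (3/2)x + 5


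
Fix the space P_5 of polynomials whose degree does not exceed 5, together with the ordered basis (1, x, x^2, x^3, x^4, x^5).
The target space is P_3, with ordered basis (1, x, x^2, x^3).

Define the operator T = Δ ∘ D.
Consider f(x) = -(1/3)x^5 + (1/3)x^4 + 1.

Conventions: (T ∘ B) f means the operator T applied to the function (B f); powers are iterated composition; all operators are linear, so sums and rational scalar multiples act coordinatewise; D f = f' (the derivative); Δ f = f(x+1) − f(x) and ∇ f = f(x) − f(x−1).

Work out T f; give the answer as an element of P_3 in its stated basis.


the result is g(x) = -(20/3)x^3 - 6x^2 - (8/3)x - 1/3

D f = -(5/3)x^4 + (4/3)x^3
Δ D f = -(20/3)x^3 - 6x^2 - (8/3)x - 1/3


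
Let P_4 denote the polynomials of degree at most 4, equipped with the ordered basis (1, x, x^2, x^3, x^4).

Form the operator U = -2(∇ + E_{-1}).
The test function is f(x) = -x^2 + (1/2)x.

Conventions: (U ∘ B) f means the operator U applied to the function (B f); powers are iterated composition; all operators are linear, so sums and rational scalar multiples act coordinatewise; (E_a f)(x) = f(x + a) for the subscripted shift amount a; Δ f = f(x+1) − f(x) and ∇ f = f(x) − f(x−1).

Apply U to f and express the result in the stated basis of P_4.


∇ f = -2x + 3/2
E_{-1} f = -x^2 + (5/2)x - 3/2
(∇ + E_{-1}) f = -x^2 + (1/2)x
(-2(∇ + E_{-1})) f = 2x^2 - x

the image equals g(x) = 2x^2 - x


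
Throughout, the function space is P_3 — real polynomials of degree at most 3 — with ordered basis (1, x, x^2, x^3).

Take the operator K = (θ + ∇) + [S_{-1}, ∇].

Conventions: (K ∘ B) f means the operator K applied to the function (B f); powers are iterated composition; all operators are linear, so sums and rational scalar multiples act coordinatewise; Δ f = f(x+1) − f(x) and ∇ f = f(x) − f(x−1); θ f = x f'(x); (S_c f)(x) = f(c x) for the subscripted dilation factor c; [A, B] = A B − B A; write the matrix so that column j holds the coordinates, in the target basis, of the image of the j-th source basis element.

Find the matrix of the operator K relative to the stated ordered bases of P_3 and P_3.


image of 1: 0
image of x: x + 3
image of x^2: 2x^2 - 2x - 1
image of x^3: 3x^3 + 9x^2 - 3x + 3
each image's coordinates form column j of the matrix

the matrix is [[0, 3, -1, 3]; [0, 1, -2, -3]; [0, 0, 2, 9]; [0, 0, 0, 3]] (rows listed top to bottom)


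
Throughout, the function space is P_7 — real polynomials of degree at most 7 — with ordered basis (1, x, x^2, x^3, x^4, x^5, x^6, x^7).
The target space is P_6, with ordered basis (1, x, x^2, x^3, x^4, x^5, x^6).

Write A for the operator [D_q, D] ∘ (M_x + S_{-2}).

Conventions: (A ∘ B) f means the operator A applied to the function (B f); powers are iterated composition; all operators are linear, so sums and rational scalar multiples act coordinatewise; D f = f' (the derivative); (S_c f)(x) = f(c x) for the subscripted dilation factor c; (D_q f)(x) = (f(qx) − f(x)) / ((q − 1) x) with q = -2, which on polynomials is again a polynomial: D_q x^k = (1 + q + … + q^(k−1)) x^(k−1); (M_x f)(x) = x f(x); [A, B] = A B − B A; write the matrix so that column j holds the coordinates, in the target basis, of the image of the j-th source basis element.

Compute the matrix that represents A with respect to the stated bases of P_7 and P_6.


image of 1: 0
image of x: 3
image of x^2: -9x + 12
image of x^3: 27x^2 + 72x
image of x^4: -69x^3 + 432x^2
image of x^5: 171x^4 + 2208x^3
image of x^6: -405x^5 + 10944x^4
image of x^7: 939x^6 + 51840x^5
each image's coordinates form column j of the matrix

the matrix is [[0, 3, 12, 0, 0, 0, 0, 0]; [0, 0, -9, 72, 0, 0, 0, 0]; [0, 0, 0, 27, 432, 0, 0, 0]; [0, 0, 0, 0, -69, 2208, 0, 0]; [0, 0, 0, 0, 0, 171, 10944, 0]; [0, 0, 0, 0, 0, 0, -405, 51840]; [0, 0, 0, 0, 0, 0, 0, 939]] (rows listed top to bottom)


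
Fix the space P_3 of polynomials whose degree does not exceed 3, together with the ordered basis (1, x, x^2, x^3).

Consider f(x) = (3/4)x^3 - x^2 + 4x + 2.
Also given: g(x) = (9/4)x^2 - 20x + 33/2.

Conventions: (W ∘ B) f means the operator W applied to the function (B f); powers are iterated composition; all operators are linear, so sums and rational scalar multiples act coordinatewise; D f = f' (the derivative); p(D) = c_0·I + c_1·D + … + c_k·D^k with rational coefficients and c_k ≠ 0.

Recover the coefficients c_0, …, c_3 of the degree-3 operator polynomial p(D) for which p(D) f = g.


D^0 f = (3/4)x^3 - x^2 + 4x + 2
D^1 f = (9/4)x^2 - 2x + 4
D^2 f = (9/2)x - 2
D^3 f = 9/2
matching coefficients of g against c_0 f + c_1 Df + … from the top degree down determines the c_i
solution: c_0 = 0, c_1 = 1, c_2 = -4, c_3 = 1

c_0 = 0, c_1 = 1, c_2 = -4, c_3 = 1


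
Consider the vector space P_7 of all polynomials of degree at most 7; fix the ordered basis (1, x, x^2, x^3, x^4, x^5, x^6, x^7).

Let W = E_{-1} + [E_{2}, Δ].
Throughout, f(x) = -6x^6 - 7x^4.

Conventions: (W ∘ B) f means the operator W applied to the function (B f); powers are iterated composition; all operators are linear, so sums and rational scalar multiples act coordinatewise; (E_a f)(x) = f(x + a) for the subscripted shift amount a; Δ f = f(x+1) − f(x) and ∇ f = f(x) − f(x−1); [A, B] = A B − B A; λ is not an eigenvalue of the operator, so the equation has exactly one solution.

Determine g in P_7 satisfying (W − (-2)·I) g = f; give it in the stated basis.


write g with unknown coordinates in the stated basis and equate coefficients in (W − (-2)·I) g = f
solving from the highest basis element down gives g = -2x^6 - 4x^5 + x^4 + (4/3)x^3 - 4x^2 + 7/9
check: W g = -2x^6 + 8x^5 - 9x^4 - (8/3)x^3 + 8x^2 - 14/9
so W g − (-2)·g = -6x^6 - 7x^4 = f ✓

g(x) = -2x^6 - 4x^5 + x^4 + (4/3)x^3 - 4x^2 + 7/9


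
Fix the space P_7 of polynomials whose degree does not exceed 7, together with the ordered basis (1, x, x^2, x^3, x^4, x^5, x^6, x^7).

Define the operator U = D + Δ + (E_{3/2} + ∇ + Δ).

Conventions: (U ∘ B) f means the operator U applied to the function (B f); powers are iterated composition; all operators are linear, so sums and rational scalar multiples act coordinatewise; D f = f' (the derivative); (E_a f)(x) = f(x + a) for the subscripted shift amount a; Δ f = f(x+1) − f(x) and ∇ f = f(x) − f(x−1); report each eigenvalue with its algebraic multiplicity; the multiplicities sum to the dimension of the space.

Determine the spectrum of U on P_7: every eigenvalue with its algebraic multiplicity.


λ = 1 (multiplicity 8)

image of 1: 1
image of x: x + 11/2
image of x^2: x^2 + 11x + 13/4
image of x^3: x^3 + (33/2)x^2 + (39/4)x + 51/8
image of x^4: x^4 + 22x^3 + (39/2)x^2 + (51/2)x + 97/16
image of x^5: x^5 + (55/2)x^4 + (65/2)x^3 + (255/4)x^2 + (485/16)x + 339/32
image of x^6: x^6 + 33x^5 + (195/4)x^4 + (255/2)x^3 + (1455/16)x^2 + (1017/16)x + 793/64
image of x^7: x^7 + (77/2)x^6 + (273/4)x^5 + (1785/8)x^4 + (3395/16)x^3 + (7119/32)x^2 + (5551/64)x + 2571/128
the matrix is upper triangular; its diagonal is (1, 1, 1, 1, 1, 1, 1, 1)
for a triangular matrix the eigenvalues are the diagonal entries, with algebraic multiplicity their repetition count


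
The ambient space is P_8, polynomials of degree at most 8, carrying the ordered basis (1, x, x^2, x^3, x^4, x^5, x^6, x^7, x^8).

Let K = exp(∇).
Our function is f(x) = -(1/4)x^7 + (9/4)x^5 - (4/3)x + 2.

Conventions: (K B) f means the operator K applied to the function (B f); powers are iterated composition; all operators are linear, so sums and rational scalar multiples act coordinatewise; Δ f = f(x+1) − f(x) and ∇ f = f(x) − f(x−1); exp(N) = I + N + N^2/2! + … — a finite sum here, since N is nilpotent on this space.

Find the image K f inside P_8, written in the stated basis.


g(x) = -(1/4)x^7 - (7/4)x^6 + (9/4)x^5 + 20x^4 - (35/4)x^3 - 33x^2 + (77/3)x + 35/12

order-1 term: -(7/4)x^6 + (21/4)x^5 + (5/2)x^4 - (55/4)x^3 + (69/4)x^2 - (19/2)x + 2/3
order-2 term: -(21/4)x^5 + (105/4)x^4 - (155/4)x^3 + (45/4)x^2 + (49/2)x - 18
order-3 term: -(35/4)x^4 + (105/2)x^3 - (435/4)x^2 + 90x - 19
order-4 term: -(35/4)x^3 + (105/2)x^2 - (205/2)x + 65
order-5 term: -(21/4)x^2 + (105/4)x - 131/4
order-6 term: -(7/4)x + 21/4
order-7 term: -1/4
the series for exp(∇) f terminates at order 7
exp(∇) f = -(1/4)x^7 - (7/4)x^6 + (9/4)x^5 + 20x^4 - (35/4)x^3 - 33x^2 + (77/3)x + 35/12


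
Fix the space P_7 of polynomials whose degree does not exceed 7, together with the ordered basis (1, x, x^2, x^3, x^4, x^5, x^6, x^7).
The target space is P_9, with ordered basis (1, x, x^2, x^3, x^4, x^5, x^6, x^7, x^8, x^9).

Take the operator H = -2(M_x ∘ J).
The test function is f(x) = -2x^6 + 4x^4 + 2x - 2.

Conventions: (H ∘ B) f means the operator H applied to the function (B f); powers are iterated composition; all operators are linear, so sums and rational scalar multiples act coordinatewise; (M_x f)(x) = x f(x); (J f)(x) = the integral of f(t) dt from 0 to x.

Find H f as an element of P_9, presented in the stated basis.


J f = -(2/7)x^7 + (4/5)x^5 + x^2 - 2x
M_x J f = -(2/7)x^8 + (4/5)x^6 + x^3 - 2x^2
(-2(M_x ∘ J)) f = (4/7)x^8 - (8/5)x^6 - 2x^3 + 4x^2

the result is g(x) = (4/7)x^8 - (8/5)x^6 - 2x^3 + 4x^2


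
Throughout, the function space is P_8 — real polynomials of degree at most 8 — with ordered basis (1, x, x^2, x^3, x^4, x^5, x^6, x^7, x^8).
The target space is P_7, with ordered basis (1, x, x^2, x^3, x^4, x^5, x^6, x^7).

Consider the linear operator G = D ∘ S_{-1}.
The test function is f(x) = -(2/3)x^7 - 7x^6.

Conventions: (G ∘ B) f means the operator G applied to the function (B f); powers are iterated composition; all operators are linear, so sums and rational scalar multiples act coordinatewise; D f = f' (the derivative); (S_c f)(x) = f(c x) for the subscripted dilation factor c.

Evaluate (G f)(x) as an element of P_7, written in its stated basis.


g(x) = (14/3)x^6 - 42x^5

S_{-1} f = (2/3)x^7 - 7x^6
D S_{-1} f = (14/3)x^6 - 42x^5


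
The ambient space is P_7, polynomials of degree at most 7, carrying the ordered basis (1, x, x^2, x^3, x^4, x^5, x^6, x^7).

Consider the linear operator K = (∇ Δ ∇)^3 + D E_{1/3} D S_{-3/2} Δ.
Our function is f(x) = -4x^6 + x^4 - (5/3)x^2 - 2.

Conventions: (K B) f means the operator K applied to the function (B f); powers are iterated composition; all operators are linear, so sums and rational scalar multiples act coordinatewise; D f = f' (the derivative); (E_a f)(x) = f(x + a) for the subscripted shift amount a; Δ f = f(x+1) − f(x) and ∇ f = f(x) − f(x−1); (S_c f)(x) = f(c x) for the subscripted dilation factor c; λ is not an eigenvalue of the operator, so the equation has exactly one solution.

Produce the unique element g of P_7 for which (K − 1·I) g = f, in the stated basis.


the result is g(x) = 4x^6 - x^4 - 3645x^3 + (5/3)x^2 - 324x - 98411/2

write g with unknown coordinates in the stated basis and equate coefficients in (K − 1·I) g = f
solving from the highest basis element down gives g = 4x^6 - x^4 - 3645x^3 + (5/3)x^2 - 324x - 98411/2
check: K g = -3645x^3 - 324x - 98415/2
so K g − 1·g = -4x^6 + x^4 - (5/3)x^2 - 2 = f ✓


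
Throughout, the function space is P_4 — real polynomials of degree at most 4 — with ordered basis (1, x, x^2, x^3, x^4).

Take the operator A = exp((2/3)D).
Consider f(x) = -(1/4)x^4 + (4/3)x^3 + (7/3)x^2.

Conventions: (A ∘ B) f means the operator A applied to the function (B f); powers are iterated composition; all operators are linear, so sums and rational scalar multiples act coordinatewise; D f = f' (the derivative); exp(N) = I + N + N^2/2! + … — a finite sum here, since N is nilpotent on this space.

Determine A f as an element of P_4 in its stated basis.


order-1 term: -(2/3)x^3 + (8/3)x^2 + (28/9)x
order-2 term: -(2/3)x^2 + (16/9)x + 28/27
order-3 term: -(8/27)x + 32/81
order-4 term: -4/81
the series for exp((2/3)D) f terminates at order 4
exp((2/3)D) f = -(1/4)x^4 + (2/3)x^3 + (13/3)x^2 + (124/27)x + 112/81

g(x) = -(1/4)x^4 + (2/3)x^3 + (13/3)x^2 + (124/27)x + 112/81


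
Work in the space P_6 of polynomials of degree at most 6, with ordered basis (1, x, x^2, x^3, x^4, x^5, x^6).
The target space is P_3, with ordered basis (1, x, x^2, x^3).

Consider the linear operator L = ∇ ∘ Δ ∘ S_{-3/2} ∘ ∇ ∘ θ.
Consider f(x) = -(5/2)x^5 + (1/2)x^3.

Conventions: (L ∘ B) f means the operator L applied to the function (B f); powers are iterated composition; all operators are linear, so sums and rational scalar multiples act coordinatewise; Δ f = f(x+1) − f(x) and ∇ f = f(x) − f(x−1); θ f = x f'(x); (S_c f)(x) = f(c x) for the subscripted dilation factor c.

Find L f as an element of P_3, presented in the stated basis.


g(x) = -(30375/8)x^2 - (10125/4)x - 18801/16

θ f = -(25/2)x^5 + (3/2)x^3
∇ θ f = -(125/2)x^4 + 125x^3 - (241/2)x^2 + 58x - 11
S_{-3/2} ∇ θ f = -(10125/32)x^4 - (3375/8)x^3 - (2169/8)x^2 - 87x - 11
Δ S_{-3/2} ∇ θ f = -(10125/8)x^3 - (50625/16)x^2 - (6147/2)x - 35085/32
∇ (Δ ∘ S_{-3/2} ∘ ∇) θ f = -(30375/8)x^2 - (10125/4)x - 18801/16


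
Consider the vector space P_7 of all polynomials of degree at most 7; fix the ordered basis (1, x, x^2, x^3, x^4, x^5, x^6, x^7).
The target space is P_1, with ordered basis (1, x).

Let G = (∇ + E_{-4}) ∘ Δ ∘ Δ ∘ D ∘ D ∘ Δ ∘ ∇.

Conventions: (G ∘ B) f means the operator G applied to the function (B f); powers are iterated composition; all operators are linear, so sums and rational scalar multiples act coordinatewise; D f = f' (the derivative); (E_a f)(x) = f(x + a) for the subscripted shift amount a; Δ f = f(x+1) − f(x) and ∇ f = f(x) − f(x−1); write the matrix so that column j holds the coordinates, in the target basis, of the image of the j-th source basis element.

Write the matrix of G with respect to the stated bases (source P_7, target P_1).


image of 1: 0
image of x: 0
image of x^2: 0
image of x^3: 0
image of x^4: 0
image of x^5: 0
image of x^6: 720
image of x^7: 5040x - 10080
each image's coordinates form column j of the matrix

the matrix is [[0, 0, 0, 0, 0, 0, 720, -10080]; [0, 0, 0, 0, 0, 0, 0, 5040]] (rows listed top to bottom)


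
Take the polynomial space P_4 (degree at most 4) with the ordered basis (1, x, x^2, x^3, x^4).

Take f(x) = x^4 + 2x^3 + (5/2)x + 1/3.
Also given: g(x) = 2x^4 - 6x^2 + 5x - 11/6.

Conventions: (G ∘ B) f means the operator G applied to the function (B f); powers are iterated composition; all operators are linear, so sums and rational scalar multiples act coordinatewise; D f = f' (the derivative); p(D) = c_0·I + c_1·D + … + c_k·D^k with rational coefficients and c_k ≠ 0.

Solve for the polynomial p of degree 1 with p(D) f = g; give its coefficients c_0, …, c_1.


D^0 f = x^4 + 2x^3 + (5/2)x + 1/3
D^1 f = 4x^3 + 6x^2 + 5/2
matching coefficients of g against c_0 f + c_1 Df + … from the top degree down determines the c_i
solution: c_0 = 2, c_1 = -1

p(D) = 2·I − D, i.e. c_0 = 2, c_1 = -1


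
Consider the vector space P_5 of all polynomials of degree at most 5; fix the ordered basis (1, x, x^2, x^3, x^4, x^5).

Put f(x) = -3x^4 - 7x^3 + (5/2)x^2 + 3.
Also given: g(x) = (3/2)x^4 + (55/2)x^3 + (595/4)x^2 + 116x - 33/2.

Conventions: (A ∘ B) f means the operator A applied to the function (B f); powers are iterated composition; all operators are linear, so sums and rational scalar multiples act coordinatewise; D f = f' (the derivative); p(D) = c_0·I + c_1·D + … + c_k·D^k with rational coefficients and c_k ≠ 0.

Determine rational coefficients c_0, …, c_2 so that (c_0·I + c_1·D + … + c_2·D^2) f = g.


p(D) = -(1/2)·I − 2·D − 3·D^2, i.e. c_0 = -1/2, c_1 = -2, c_2 = -3

D^0 f = -3x^4 - 7x^3 + (5/2)x^2 + 3
D^1 f = -12x^3 - 21x^2 + 5x
D^2 f = -36x^2 - 42x + 5
matching coefficients of g against c_0 f + c_1 Df + … from the top degree down determines the c_i
solution: c_0 = -1/2, c_1 = -2, c_2 = -3


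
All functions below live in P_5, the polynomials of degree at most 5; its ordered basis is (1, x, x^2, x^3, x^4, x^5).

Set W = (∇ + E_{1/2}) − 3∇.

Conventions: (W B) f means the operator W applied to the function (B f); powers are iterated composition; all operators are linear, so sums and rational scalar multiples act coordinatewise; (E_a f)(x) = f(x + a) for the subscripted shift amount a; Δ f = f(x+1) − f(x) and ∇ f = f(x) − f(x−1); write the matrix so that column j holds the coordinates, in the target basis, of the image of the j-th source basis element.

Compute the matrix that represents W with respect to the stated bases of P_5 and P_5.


image of 1: 1
image of x: x - 3/2
image of x^2: x^2 - 3x + 9/4
image of x^3: x^3 - (9/2)x^2 + (27/4)x - 15/8
image of x^4: x^4 - 6x^3 + (27/2)x^2 - (15/2)x + 33/16
image of x^5: x^5 - (15/2)x^4 + (45/2)x^3 - (75/4)x^2 + (165/16)x - 63/32
each image's coordinates form column j of the matrix

the matrix is [[1, -3/2, 9/4, -15/8, 33/16, -63/32]; [0, 1, -3, 27/4, -15/2, 165/16]; [0, 0, 1, -9/2, 27/2, -75/4]; [0, 0, 0, 1, -6, 45/2]; [0, 0, 0, 0, 1, -15/2]; [0, 0, 0, 0, 0, 1]] (rows listed top to bottom)


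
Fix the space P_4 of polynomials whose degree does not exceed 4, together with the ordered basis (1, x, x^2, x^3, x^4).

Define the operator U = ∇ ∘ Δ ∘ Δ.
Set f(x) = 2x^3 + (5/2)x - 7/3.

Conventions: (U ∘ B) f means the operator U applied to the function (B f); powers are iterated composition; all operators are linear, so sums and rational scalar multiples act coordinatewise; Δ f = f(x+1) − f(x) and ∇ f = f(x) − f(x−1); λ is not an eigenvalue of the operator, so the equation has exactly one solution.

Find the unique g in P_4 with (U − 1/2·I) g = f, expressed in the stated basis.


write g with unknown coordinates in the stated basis and equate coefficients in (U − 1/2·I) g = f
solving from the highest basis element down gives g = -4x^3 - 5x - 130/3
check: U g = -24
so U g − 1/2·g = 2x^3 + (5/2)x - 7/3 = f ✓

the image equals g(x) = -4x^3 - 5x - 130/3


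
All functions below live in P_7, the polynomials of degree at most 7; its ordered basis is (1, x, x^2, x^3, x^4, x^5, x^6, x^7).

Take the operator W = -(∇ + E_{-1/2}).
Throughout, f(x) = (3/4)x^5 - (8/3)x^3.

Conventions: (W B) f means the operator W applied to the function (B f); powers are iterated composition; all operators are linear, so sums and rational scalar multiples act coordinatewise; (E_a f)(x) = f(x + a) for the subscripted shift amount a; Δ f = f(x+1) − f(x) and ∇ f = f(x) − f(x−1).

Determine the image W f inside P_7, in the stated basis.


∇ f = (15/4)x^4 - (15/2)x^3 - (1/2)x^2 + (17/4)x - 23/12
E_{-1/2} f = (3/4)x^5 - (15/8)x^4 - (19/24)x^3 + (49/16)x^2 - (113/64)x + 119/384
(∇ + E_{-1/2}) f = (3/4)x^5 + (15/8)x^4 - (199/24)x^3 + (41/16)x^2 + (159/64)x - 617/384
(-(∇ + E_{-1/2})) f = -(3/4)x^5 - (15/8)x^4 + (199/24)x^3 - (41/16)x^2 - (159/64)x + 617/384

g(x) = -(3/4)x^5 - (15/8)x^4 + (199/24)x^3 - (41/16)x^2 - (159/64)x + 617/384


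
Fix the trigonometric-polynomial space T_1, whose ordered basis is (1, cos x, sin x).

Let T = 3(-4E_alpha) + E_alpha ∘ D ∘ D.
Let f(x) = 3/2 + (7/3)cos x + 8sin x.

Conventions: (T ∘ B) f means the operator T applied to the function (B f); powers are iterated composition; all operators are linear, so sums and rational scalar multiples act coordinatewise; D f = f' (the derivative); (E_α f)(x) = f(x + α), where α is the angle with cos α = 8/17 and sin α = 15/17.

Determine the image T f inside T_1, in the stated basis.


E_alpha f = 3/2 + (416/51)cos x + (29/17)sin x
(-4E_alpha) f = -6 - (1664/51)cos x - (116/17)sin x
(3(-4E_alpha)) f = -18 - (1664/17)cos x - (348/17)sin x
D f = 8cos x - (7/3)sin x
D D f = -(7/3)cos x - 8sin x
E_alpha (D ∘ D) f = -(416/51)cos x - (29/17)sin x
(3(-4E_alpha) + E_alpha ∘ D ∘ D) f = -18 - (5408/51)cos x - (377/17)sin x

g(x) = -18 - (5408/51)cos x - (377/17)sin x


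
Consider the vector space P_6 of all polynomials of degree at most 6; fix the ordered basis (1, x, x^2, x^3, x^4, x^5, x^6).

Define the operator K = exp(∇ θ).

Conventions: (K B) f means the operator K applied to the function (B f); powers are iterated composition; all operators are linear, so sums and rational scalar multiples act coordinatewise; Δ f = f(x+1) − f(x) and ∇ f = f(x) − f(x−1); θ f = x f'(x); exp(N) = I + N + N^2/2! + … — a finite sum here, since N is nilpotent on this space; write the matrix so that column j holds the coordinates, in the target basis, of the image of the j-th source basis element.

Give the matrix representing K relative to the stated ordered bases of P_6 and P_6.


the matrix is [[1, 1, 0, -9/2, -12, 75/2, 495]; [0, 1, 4, 9, -8, -200, -774]; [0, 0, 1, 9, 48, 125, -630]; [0, 0, 0, 1, 16, 150, 900]; [0, 0, 0, 0, 1, 25, 360]; [0, 0, 0, 0, 0, 1, 36]; [0, 0, 0, 0, 0, 0, 1]] (rows listed top to bottom)

image of 1: 1
image of x: x + 1
image of x^2: x^2 + 4x
image of x^3: x^3 + 9x^2 + 9x - 9/2
image of x^4: x^4 + 16x^3 + 48x^2 - 8x - 12
image of x^5: x^5 + 25x^4 + 150x^3 + 125x^2 - 200x + 75/2
image of x^6: x^6 + 36x^5 + 360x^4 + 900x^3 - 630x^2 - 774x + 495
each image's coordinates form column j of the matrix


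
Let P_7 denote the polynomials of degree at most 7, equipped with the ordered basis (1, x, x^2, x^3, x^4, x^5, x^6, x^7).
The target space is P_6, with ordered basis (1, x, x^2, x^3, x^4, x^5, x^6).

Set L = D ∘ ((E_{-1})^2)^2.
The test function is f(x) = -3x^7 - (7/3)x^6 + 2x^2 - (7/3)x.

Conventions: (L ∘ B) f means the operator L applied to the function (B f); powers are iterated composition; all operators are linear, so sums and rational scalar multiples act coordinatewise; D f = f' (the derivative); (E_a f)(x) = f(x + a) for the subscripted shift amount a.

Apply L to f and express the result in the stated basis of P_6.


E_{-1} f = -3x^7 + (56/3)x^6 - 49x^5 + 70x^4 - (175/3)x^3 + 30x^2 - (40/3)x + 5
E_{-1} E_{-1} f = -3x^7 + (119/3)x^6 - 224x^5 + 700x^4 - (3920/3)x^3 + 1458x^2 - (2719/3)x + 742/3
E_{-1} (E_{-1})^2 f = -3x^7 + (182/3)x^6 - 525x^5 + 2520x^4 - 7245x^3 + 12476x^2 - (35764/3)x + 4885
E_{-1} E_{-1} (E_{-1})^2 f = -3x^7 + (245/3)x^6 - 952x^5 + 6160x^4 - (71680/3)x^3 + 55554x^2 - (215095/3)x + 39636
D ((E_{-1})^2)^2 f = -21x^6 + 490x^5 - 4760x^4 + 24640x^3 - 71680x^2 + 111108x - 215095/3

the image equals g(x) = -21x^6 + 490x^5 - 4760x^4 + 24640x^3 - 71680x^2 + 111108x - 215095/3


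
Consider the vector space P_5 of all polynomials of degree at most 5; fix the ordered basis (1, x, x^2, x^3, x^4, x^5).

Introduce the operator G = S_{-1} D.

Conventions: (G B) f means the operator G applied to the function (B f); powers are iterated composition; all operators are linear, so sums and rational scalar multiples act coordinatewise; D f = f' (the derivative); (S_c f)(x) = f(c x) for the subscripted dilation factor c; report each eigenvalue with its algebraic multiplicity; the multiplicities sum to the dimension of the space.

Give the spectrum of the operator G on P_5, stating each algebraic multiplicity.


image of 1: 0
image of x: 1
image of x^2: -2x
image of x^3: 3x^2
image of x^4: -4x^3
image of x^5: 5x^4
the matrix is upper triangular; its diagonal is (0, 0, 0, 0, 0, 0)
for a triangular matrix the eigenvalues are the diagonal entries, with algebraic multiplicity their repetition count

λ = 0 (multiplicity 6)


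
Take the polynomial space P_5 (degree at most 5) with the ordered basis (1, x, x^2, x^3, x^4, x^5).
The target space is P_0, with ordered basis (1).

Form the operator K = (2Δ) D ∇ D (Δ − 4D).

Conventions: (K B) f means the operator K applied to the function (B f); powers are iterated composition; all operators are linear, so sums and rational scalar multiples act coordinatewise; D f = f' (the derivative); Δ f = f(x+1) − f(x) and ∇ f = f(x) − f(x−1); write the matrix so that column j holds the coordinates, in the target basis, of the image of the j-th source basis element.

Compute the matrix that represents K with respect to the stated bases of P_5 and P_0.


the matrix is [[0, 0, 0, 0, 0, -720]] (rows listed top to bottom)

image of 1: 0
image of x: 0
image of x^2: 0
image of x^3: 0
image of x^4: 0
image of x^5: -720
each image's coordinates form column j of the matrix


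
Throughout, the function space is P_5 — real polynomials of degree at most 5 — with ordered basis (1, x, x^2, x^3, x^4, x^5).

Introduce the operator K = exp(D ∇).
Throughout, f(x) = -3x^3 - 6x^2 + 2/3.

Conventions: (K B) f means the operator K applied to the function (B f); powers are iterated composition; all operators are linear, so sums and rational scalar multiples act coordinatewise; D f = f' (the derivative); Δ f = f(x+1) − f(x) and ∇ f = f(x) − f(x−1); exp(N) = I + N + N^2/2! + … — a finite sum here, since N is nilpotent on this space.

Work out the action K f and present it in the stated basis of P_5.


g(x) = -3x^3 - 6x^2 - 18x - 7/3

order-1 term: -18x - 3
the series for exp(D ∇) f terminates at order 1
exp(D ∇) f = -3x^3 - 6x^2 - 18x - 7/3


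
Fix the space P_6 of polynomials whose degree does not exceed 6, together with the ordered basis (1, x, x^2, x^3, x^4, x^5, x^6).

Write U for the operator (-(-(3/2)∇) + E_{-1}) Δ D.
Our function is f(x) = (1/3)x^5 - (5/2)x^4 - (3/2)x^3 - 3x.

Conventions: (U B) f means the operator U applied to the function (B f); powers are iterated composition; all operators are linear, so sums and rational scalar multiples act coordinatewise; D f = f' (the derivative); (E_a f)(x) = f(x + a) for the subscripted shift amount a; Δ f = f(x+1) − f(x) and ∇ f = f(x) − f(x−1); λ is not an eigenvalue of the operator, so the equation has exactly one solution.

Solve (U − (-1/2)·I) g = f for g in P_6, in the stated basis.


write g with unknown coordinates in the stated basis and equate coefficients in (U − (-1/2)·I) g = f
solving from the highest basis element down gives g = (2/3)x^5 - 5x^4 - (89/3)x^3 + 40x^2 + (1690/3)x + 668/3
check: U g = (40/3)x^3 - 20x^2 - (854/3)x - 334/3
so U g − (-1/2)·g = (1/3)x^5 - (5/2)x^4 - (3/2)x^3 - 3x = f ✓

the image equals g(x) = (2/3)x^5 - 5x^4 - (89/3)x^3 + 40x^2 + (1690/3)x + 668/3


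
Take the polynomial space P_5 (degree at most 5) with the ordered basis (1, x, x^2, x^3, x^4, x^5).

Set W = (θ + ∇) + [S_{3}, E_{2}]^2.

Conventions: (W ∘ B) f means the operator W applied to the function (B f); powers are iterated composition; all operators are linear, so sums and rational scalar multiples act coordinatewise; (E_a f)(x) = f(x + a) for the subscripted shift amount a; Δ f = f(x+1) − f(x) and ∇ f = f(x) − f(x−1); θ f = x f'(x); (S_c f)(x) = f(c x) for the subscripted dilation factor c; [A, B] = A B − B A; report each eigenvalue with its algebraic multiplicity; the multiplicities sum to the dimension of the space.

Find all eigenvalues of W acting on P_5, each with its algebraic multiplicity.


image of 1: 0
image of x: x + 1
image of x^2: 2x^2 + 2x + 95
image of x^3: 3x^3 + 3x^2 + 2589x + 4609
image of x^4: 4x^4 + 4x^3 + 46650x^2 + 165892x + 155135
image of x^5: 5x^5 + 5x^4 + 699830x^3 + 3732490x^2 + 6981115x + 4546561
the matrix is upper triangular; its diagonal is (0, 1, 2, 3, 4, 5)
for a triangular matrix the eigenvalues are the diagonal entries, with algebraic multiplicity their repetition count

λ = 0 (multiplicity 1), λ = 1 (multiplicity 1), λ = 2 (multiplicity 1), λ = 3 (multiplicity 1), λ = 4 (multiplicity 1), λ = 5 (multiplicity 1)


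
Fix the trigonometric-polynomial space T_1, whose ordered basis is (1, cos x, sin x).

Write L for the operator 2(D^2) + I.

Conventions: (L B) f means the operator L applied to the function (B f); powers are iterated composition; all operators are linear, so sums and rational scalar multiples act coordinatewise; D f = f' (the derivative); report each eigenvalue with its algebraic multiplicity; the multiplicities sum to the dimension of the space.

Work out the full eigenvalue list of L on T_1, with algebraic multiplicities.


image of 1: 1
image of cos x: -cos x
image of sin x: -sin x
the matrix is diagonal; its diagonal is (1, -1, -1)
for a triangular matrix the eigenvalues are the diagonal entries, with algebraic multiplicity their repetition count

λ = -1 (multiplicity 2), λ = 1 (multiplicity 1)


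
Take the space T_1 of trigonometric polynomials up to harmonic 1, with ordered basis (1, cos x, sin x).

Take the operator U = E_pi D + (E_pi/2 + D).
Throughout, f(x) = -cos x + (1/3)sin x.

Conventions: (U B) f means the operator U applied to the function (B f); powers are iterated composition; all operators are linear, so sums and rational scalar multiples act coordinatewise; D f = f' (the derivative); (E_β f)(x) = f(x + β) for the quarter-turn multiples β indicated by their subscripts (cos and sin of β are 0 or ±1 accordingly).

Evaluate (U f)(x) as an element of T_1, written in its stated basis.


the result is g(x) = (1/3)cos x + sin x

D f = (1/3)cos x + sin x
E_pi D f = -(1/3)cos x - sin x
E_pi/2 f = (1/3)cos x + sin x
D f = (1/3)cos x + sin x
(E_pi/2 + D) f = (2/3)cos x + 2sin x
(E_pi D + (E_pi/2 + D)) f = (1/3)cos x + sin x


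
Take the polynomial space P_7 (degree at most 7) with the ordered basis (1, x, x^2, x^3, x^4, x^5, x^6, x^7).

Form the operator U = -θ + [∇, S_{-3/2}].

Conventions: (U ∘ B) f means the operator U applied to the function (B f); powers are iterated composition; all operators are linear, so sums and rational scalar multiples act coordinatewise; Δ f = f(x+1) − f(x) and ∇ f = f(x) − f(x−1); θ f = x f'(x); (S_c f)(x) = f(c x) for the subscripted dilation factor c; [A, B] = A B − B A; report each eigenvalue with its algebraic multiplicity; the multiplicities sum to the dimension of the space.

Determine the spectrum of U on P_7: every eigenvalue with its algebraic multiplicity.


image of 1: 0
image of x: -x - 5/2
image of x^2: -2x^2 + (15/2)x - 5/4
image of x^3: -3x^3 - (135/8)x^2 + (45/8)x - 35/8
image of x^4: -4x^4 + (135/4)x^3 - (135/8)x^2 + (105/4)x - 65/16
image of x^5: -5x^5 - (2025/32)x^4 + (675/16)x^3 - (1575/16)x^2 + (975/32)x - 275/32
image of x^6: -6x^6 + (3645/32)x^5 - (6075/64)x^4 + (4725/16)x^3 - (8775/64)x^2 + (2475/32)x - 665/64
image of x^7: -7x^7 - (25515/128)x^6 + (25515/128)x^5 - (99225/128)x^4 + (61425/128)x^3 - (51975/128)x^2 + (13965/128)x - 2315/128
the matrix is upper triangular; its diagonal is (0, -1, -2, -3, -4, -5, -6, -7)
for a triangular matrix the eigenvalues are the diagonal entries, with algebraic multiplicity their repetition count

λ = -7 (multiplicity 1), λ = -6 (multiplicity 1), λ = -5 (multiplicity 1), λ = -4 (multiplicity 1), λ = -3 (multiplicity 1), λ = -2 (multiplicity 1), λ = -1 (multiplicity 1), λ = 0 (multiplicity 1)


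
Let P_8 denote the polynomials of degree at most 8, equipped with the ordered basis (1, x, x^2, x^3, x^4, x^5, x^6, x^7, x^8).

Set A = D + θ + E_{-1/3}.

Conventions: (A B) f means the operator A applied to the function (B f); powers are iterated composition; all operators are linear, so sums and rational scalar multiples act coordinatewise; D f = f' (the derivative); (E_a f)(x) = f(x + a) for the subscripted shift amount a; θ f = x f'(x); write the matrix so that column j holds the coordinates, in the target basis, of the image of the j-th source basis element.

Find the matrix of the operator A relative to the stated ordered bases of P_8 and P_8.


image of 1: 1
image of x: 2x + 2/3
image of x^2: 3x^2 + (4/3)x + 1/9
image of x^3: 4x^3 + 2x^2 + (1/3)x - 1/27
image of x^4: 5x^4 + (8/3)x^3 + (2/3)x^2 - (4/27)x + 1/81
image of x^5: 6x^5 + (10/3)x^4 + (10/9)x^3 - (10/27)x^2 + (5/81)x - 1/243
image of x^6: 7x^6 + 4x^5 + (5/3)x^4 - (20/27)x^3 + (5/27)x^2 - (2/81)x + 1/729
image of x^7: 8x^7 + (14/3)x^6 + (7/3)x^5 - (35/27)x^4 + (35/81)x^3 - (7/81)x^2 + (7/729)x - 1/2187
image of x^8: 9x^8 + (16/3)x^7 + (28/9)x^6 - (56/27)x^5 + (70/81)x^4 - (56/243)x^3 + (28/729)x^2 - (8/2187)x + 1/6561
each image's coordinates form column j of the matrix

the matrix is [[1, 2/3, 1/9, -1/27, 1/81, -1/243, 1/729, -1/2187, 1/6561]; [0, 2, 4/3, 1/3, -4/27, 5/81, -2/81, 7/729, -8/2187]; [0, 0, 3, 2, 2/3, -10/27, 5/27, -7/81, 28/729]; [0, 0, 0, 4, 8/3, 10/9, -20/27, 35/81, -56/243]; [0, 0, 0, 0, 5, 10/3, 5/3, -35/27, 70/81]; [0, 0, 0, 0, 0, 6, 4, 7/3, -56/27]; [0, 0, 0, 0, 0, 0, 7, 14/3, 28/9]; [0, 0, 0, 0, 0, 0, 0, 8, 16/3]; [0, 0, 0, 0, 0, 0, 0, 0, 9]] (rows listed top to bottom)


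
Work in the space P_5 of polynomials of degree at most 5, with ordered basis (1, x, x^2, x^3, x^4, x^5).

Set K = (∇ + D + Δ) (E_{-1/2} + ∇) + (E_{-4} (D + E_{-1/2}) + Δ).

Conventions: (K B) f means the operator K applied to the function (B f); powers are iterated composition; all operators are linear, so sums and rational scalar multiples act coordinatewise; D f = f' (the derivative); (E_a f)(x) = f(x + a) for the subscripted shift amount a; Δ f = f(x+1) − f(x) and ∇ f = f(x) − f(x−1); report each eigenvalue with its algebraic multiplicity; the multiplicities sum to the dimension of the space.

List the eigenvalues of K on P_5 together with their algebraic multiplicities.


λ = 1 (multiplicity 6)

image of 1: 1
image of x: x + 1/2
image of x^2: x^2 + x + 65/4
image of x^3: x^3 + (3/2)x^2 + (195/4)x - 375/8
image of x^4: x^4 + 2x^3 + (195/2)x^2 - (375/2)x + 2713/16
image of x^5: x^5 + (5/2)x^4 + (325/2)x^3 - (1875/4)x^2 + (13565/16)x - 18923/32
the matrix is upper triangular; its diagonal is (1, 1, 1, 1, 1, 1)
for a triangular matrix the eigenvalues are the diagonal entries, with algebraic multiplicity their repetition count
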